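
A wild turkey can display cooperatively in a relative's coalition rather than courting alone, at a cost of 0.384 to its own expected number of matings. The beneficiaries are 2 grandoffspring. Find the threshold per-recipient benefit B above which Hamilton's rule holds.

r to a grandoffspring = 1/4 (two parent–offspring links: r = (1/2)^2 = 1/4).
Hamilton's rule with n recipients of equal r: n·r·B > C, so B > C/(n·r) = 0.384/(2·0.25) = 0.768.

0.768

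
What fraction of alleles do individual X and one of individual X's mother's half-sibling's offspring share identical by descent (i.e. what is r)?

0.0625

Each parent–offspring link contributes a factor of 1/2, and independent paths through distinct common ancestors add.
Half first cousins share one grandparent — one path of length 4: r = (1/2)^4 = 1/16.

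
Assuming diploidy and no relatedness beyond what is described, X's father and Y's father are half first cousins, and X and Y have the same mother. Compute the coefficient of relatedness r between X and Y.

Wright's path rule: contributions from independent ancestry routes add.
X and Y are related in two ways: half second cousins through their fathers (r = 1/64) and half-sibs through their shared mother (r = 1/4).
r = 1/64 + 1/4 = 17/64 = 0.265625.

0.265625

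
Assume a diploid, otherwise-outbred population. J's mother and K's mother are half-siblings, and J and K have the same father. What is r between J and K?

0.3125

Wright's path rule: contributions from independent ancestry routes add.
J and K are related in two ways: half first cousins through their mothers (r = 1/16) and half-sibs through their shared father (r = 1/4).
r = 1/16 + 1/4 = 0.3125.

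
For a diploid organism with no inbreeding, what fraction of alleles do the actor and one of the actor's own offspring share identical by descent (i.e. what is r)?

Each parent–offspring link contributes a factor of 1/2, and independent paths through distinct common ancestors add.
One parent–offspring link: r = (1/2)^1 = 1/2.

0.5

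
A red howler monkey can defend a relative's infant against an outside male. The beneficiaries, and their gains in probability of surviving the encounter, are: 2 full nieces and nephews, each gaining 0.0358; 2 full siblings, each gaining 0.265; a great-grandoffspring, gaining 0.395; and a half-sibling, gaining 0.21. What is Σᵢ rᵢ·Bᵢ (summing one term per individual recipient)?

0.384775

r to a full niece or nephew = 0.25 (full aunt/uncle↔niece/nephew: two paths of length 3 through the shared grandparent pair: r = 2·(1/2)^3 = 1/4).
r to a full sibling = 0.5 (full sibs share both parents — two paths of length 2: r = 2·(1/2)^2 = 1/2).
r to a great-grandoffspring = 1/8 (three parent–offspring links: r = (1/2)^3 = 1/8).
r to a half-sibling = 0.25 (half-sibs share one parent — one path of length 2: r = (1/2)^2 = 1/4).
Summing one r·B term per recipient: 2·0.25·0.0358 + 2·0.5·0.265 + 1·0.125·0.395 + 1·0.25·0.21 = 0.384775.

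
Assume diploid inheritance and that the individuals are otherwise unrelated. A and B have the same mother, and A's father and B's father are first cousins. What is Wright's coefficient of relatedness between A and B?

0.28125

Independent pedigree routes through distinct common ancestors add.
A and B are related in two ways: half-sibs through their shared mother (r = 1/4) and second cousins through their fathers (r = 1/32).
r = 1/4 + 1/32 = 9/32 = 0.28125.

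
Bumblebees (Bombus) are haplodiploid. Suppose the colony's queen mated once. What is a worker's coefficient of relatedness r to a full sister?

Haplodiploid full sisters inherit their father's entire haploid genome identically (contributing 1/2) and on average half of their mother's contribution (1/2 · 1/2 = 1/4); r = 1/2 + 1/4 = 3/4.

0.75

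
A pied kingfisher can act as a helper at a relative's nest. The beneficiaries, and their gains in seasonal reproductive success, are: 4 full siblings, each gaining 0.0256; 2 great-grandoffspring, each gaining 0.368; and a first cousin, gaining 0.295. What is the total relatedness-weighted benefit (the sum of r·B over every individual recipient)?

r to a full sibling = 0.5 (full sibs share both parents — two paths of length 2: r = 2·(1/2)^2 = 1/2).
r to a great-grandoffspring = 0.125 (three parent–offspring links: r = (1/2)^3 = 1/8).
r to a first cousin = 1/8 (first cousins share one grandparent pair — two paths of length 4: r = 2·(1/2)^4 = 1/8).
Summing one r·B term per recipient: 4·0.5·0.0256 + 2·0.125·0.368 + 1·0.125·0.295 = 0.180075.

0.180075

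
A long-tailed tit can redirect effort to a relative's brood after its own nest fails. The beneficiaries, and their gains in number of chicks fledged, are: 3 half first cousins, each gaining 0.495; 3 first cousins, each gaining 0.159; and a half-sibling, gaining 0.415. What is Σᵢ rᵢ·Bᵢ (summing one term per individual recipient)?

r to a half first cousin = 0.0625 (half first cousins share one grandparent — one path of length 4: r = (1/2)^4 = 1/16).
r to a first cousin = 0.125 (first cousins share one grandparent pair — two paths of length 4: r = 2·(1/2)^4 = 1/8).
r to a half-sibling = 0.25 (half-sibs share one parent — one path of length 2: r = (1/2)^2 = 1/4).
Summing one r·B term per recipient: 3·0.0625·0.495 + 3·0.125·0.159 + 1·0.25·0.415 = 0.2561875.

0.2561875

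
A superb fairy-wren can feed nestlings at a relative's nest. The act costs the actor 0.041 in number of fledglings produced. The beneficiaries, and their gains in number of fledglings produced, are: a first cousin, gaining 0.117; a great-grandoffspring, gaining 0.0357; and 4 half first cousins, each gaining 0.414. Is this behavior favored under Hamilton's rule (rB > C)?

Hamilton's rule: the trait is favored when the sum of r·B over every recipient exceeds the actor's cost C.
r to a first cousin = 1/8 (first cousins share one grandparent pair — two paths of length 4: r = 2·(1/2)^4 = 1/8).
r to a great-grandoffspring = 1/8 (three parent–offspring links: r = (1/2)^3 = 1/8).
r to a half first cousin = 0.0625 (half first cousins share one grandparent — one path of length 4: r = (1/2)^4 = 1/16).
Summing one r·B term per recipient: 1·0.125·0.117 + 1·0.125·0.0357 + 4·0.0625·0.414 = 0.1225875.
0.1225875 > 0.041: the indirect benefit exceeds the cost.

Yes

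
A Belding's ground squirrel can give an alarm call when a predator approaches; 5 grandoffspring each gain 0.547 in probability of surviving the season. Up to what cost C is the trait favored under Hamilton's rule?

r to a grandoffspring = 0.25 (two parent–offspring links: r = (1/2)^2 = 1/4).
Hamilton's rule: n·r·B > C, so the trait is favored while C < n·r·B = 5·0.25·0.547 = 0.68375.

0.68375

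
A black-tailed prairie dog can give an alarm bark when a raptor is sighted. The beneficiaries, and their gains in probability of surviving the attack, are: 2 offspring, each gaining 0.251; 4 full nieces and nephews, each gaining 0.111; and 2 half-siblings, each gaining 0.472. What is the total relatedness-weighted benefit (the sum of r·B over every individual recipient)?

r to an offspring = 0.5 (one parent–offspring link: r = (1/2)^1 = 1/2).
r to a full niece or nephew = 0.25 (full aunt/uncle↔niece/nephew: two paths of length 3 through the shared grandparent pair: r = 2·(1/2)^3 = 1/4).
r to a half-sibling = 0.25 (half-sibs share one parent — one path of length 2: r = (1/2)^2 = 1/4).
Summing one r·B term per recipient: 2·0.5·0.251 + 4·0.25·0.111 + 2·0.25·0.472 = 0.598.

0.598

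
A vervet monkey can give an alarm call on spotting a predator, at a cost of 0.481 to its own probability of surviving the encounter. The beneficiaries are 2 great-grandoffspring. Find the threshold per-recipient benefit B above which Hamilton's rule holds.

1.924

r to a great-grandoffspring = 0.125 (three parent–offspring links: r = (1/2)^3 = 1/8).
Hamilton's rule with n recipients of equal r: n·r·B > C, so B > C/(n·r) = 0.481/(2·0.125) = 1.924.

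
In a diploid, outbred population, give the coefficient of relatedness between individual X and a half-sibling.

Each parent–offspring link contributes a factor of 1/2, and independent paths through distinct common ancestors add.
Half-sibs share one parent — one path of length 2: r = (1/2)^2 = 1/4.

0.25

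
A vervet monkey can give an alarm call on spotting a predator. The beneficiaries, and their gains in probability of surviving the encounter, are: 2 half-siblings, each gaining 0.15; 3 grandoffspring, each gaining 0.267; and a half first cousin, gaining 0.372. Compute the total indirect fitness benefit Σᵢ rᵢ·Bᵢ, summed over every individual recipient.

0.2985

r to a half-sibling = 1/4 (half-sibs share one parent — one path of length 2: r = (1/2)^2 = 1/4).
r to a grandoffspring = 0.25 (two parent–offspring links: r = (1/2)^2 = 1/4).
r to a half first cousin = 0.0625 (half first cousins share one grandparent — one path of length 4: r = (1/2)^4 = 1/16).
Summing one r·B term per recipient: 2·0.25·0.15 + 3·0.25·0.267 + 1·0.0625·0.372 = 0.2985.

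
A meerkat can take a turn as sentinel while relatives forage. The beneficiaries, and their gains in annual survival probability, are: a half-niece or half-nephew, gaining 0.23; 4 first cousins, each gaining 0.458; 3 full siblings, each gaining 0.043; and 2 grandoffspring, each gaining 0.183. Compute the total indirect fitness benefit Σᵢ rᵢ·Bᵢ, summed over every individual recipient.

0.41375

r to a half-niece or half-nephew = 0.125 (half-aunt/uncle↔niece/nephew: one path of length 3: r = (1/2)^3 = 1/8).
r to a first cousin = 1/8 (first cousins share one grandparent pair — two paths of length 4: r = 2·(1/2)^4 = 1/8).
r to a full sibling = 0.5 (full sibs share both parents — two paths of length 2: r = 2·(1/2)^2 = 1/2).
r to a grandoffspring = 0.25 (two parent–offspring links: r = (1/2)^2 = 1/4).
Summing one r·B term per recipient: 1·0.125·0.23 + 4·0.125·0.458 + 3·0.5·0.043 + 2·0.25·0.183 = 0.41375.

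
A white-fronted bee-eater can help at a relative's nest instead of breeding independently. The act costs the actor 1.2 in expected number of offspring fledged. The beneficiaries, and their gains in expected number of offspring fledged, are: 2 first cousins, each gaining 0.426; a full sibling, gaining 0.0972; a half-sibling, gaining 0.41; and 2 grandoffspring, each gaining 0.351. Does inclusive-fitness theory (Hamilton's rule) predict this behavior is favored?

No

Hamilton's rule: the trait is favored when the sum of r·B over every recipient exceeds the actor's cost C.
r to a first cousin = 0.125 (first cousins share one grandparent pair — two paths of length 4: r = 2·(1/2)^4 = 1/8).
r to a full sibling = 0.5 (full sibs share both parents — two paths of length 2: r = 2·(1/2)^2 = 1/2).
r to a half-sibling = 0.25 (half-sibs share one parent — one path of length 2: r = (1/2)^2 = 1/4).
r to a grandoffspring = 1/4 (two parent–offspring links: r = (1/2)^2 = 1/4).
Summing one r·B term per recipient: 2·0.125·0.426 + 1·0.5·0.0972 + 1·0.25·0.41 + 2·0.25·0.351 = 0.4331.
0.4331 < 1.2: the indirect benefit is less than the cost.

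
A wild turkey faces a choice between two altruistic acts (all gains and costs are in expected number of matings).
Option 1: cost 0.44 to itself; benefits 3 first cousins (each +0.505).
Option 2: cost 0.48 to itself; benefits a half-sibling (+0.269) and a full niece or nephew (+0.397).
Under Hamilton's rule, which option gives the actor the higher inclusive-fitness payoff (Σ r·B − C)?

Option 1

Option 1: r to a first cousin = 0.125.
Option 1: Σ r·B − C = (3·0.125·0.505) − 0.44 = -0.250625.
Option 2: r to a half-sibling = 0.25.
Option 2: r to a full niece or nephew = 0.25.
Option 2: Σ r·B − C = (1·0.25·0.269 + 1·0.25·0.397) − 0.48 = -0.3135.
Option 1 has the higher net inclusive-fitness payoff.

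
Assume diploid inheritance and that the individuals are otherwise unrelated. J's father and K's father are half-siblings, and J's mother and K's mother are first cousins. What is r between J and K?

0.09375

Independent pedigree routes through distinct common ancestors add.
J and K are related in two ways: half first cousins through their fathers (r = 1/16) and second cousins through their mothers (r = 1/32).
r = 1/16 + 1/32 = 0.09375.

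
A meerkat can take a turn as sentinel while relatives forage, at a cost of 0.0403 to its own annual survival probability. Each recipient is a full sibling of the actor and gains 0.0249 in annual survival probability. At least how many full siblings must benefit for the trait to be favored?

r to a full sibling = 1/2 (full sibs share both parents — two paths of length 2: r = 2·(1/2)^2 = 1/2).
Hamilton's rule: n·r·B > C  ⇒  n > C/(r·B) = 0.0403/(0.5·0.0249) = 3.237.
The smallest integer exceeding 3.237 is 4.

4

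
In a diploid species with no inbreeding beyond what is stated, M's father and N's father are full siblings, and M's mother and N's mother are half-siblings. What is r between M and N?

0.1875

With two independent routes of shared ancestry, r is the sum of the two contributions.
M and N are related in two ways: first cousins through their fathers (r = 1/8) and half first cousins through their mothers (r = 1/16).
r = 1/8 + 1/16 = 3/16 = 0.1875.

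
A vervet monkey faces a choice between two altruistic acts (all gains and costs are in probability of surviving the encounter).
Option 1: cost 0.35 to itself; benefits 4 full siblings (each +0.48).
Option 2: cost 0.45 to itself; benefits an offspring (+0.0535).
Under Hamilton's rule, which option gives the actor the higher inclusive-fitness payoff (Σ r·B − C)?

Option 1

Option 1: r to a full sibling = 0.5.
Option 1: Σ r·B − C = (4·0.5·0.48) − 0.35 = 0.61.
Option 2: r to an offspring = 0.5.
Option 2: Σ r·B − C = (1·0.5·0.0535) − 0.45 = -0.42325.
Option 1 has the higher net inclusive-fitness payoff.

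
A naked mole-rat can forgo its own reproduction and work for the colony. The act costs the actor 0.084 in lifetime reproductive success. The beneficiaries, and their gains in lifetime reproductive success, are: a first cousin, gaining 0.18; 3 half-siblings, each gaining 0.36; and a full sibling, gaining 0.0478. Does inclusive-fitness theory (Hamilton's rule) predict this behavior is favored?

Yes

Hamilton's rule: the trait is favored when the sum of r·B over every recipient exceeds the actor's cost C.
r to a first cousin = 0.125 (first cousins share one grandparent pair — two paths of length 4: r = 2·(1/2)^4 = 1/8).
r to a half-sibling = 1/4 (half-sibs share one parent — one path of length 2: r = (1/2)^2 = 1/4).
r to a full sibling = 0.5 (full sibs share both parents — two paths of length 2: r = 2·(1/2)^2 = 1/2).
Summing one r·B term per recipient: 1·0.125·0.18 + 3·0.25·0.36 + 1·0.5·0.0478 = 0.3164.
0.3164 > 0.084: the indirect benefit exceeds the cost.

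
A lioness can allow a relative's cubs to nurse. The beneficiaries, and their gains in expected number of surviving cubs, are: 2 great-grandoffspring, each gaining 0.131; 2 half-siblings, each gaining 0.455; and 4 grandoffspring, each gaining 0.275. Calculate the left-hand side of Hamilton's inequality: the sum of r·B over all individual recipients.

0.53525

r to a great-grandoffspring = 0.125 (three parent–offspring links: r = (1/2)^3 = 1/8).
r to a half-sibling = 0.25 (half-sibs share one parent — one path of length 2: r = (1/2)^2 = 1/4).
r to a grandoffspring = 0.25 (two parent–offspring links: r = (1/2)^2 = 1/4).
Summing one r·B term per recipient: 2·0.125·0.131 + 2·0.25·0.455 + 4·0.25·0.275 = 0.53525.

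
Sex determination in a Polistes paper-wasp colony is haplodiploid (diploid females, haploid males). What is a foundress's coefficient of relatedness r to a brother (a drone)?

0.25

Her haploid brother carries none of their father's genes and a random half of their mother's genome; that half matches the maternal half of her own genome with probability 1/2: r = 1/2 · 1/2 = 1/4.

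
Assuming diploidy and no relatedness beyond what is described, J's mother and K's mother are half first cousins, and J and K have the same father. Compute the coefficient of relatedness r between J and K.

Wright's path rule: contributions from independent ancestry routes add.
J and K are related in two ways: half second cousins through their mothers (r = 1/64) and half-sibs through their shared father (r = 1/4).
r = 1/64 + 1/4 = 0.265625.

0.265625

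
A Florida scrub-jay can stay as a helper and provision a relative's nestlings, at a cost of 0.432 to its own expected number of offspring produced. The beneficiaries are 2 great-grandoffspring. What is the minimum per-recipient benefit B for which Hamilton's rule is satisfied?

r to a great-grandoffspring = 1/8 (three parent–offspring links: r = (1/2)^3 = 1/8).
Hamilton's rule with n recipients of equal r: n·r·B > C, so B > C/(n·r) = 0.432/(2·0.125) = 1.728.

1.728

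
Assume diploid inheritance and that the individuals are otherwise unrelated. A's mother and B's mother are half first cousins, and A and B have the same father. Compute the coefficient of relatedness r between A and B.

0.265625

With two independent routes of shared ancestry, r is the sum of the two contributions.
A and B are related in two ways: half second cousins through their mothers (r = 1/64) and half-sibs through their shared father (r = 1/4).
r = 1/64 + 1/4 = 17/64 = 0.265625.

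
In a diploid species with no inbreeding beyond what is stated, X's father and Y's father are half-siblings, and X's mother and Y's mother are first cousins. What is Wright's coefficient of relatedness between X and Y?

0.09375

With two independent routes of shared ancestry, r is the sum of the two contributions.
X and Y are related in two ways: half first cousins through their fathers (r = 1/16) and second cousins through their mothers (r = 1/32).
r = 1/16 + 1/32 = 3/32 = 0.09375.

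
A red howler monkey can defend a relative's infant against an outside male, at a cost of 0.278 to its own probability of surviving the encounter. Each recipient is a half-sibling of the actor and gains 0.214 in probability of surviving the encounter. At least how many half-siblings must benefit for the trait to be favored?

r to a half-sibling = 0.25 (half-sibs share one parent — one path of length 2: r = (1/2)^2 = 1/4).
Hamilton's rule: n·r·B > C  ⇒  n > C/(r·B) = 0.278/(0.25·0.214) = 5.196.
The smallest integer exceeding 5.196 is 6.

6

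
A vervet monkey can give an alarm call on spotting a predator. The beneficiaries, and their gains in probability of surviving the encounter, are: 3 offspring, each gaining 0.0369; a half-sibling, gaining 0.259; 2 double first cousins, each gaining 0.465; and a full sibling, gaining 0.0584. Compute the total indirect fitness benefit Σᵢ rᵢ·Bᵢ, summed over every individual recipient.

r to an offspring = 0.5 (one parent–offspring link: r = (1/2)^1 = 1/2).
r to a half-sibling = 1/4 (half-sibs share one parent — one path of length 2: r = (1/2)^2 = 1/4).
r to a double first cousin = 0.25 (double first cousins share both grandparent pairs — four paths of length 4: r = 4·(1/2)^4 = 1/4).
r to a full sibling = 1/2 (full sibs share both parents — two paths of length 2: r = 2·(1/2)^2 = 1/2).
Summing one r·B term per recipient: 3·0.5·0.0369 + 1·0.25·0.259 + 2·0.25·0.465 + 1·0.5·0.0584 = 0.3818.

0.3818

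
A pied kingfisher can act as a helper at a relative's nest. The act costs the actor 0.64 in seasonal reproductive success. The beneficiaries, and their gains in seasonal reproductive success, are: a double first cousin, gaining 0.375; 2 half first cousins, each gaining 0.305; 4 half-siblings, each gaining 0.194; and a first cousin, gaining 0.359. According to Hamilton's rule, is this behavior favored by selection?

No

Hamilton's rule: the trait is favored when the sum of r·B over every recipient exceeds the actor's cost C.
r to a double first cousin = 0.25 (double first cousins share both grandparent pairs — four paths of length 4: r = 4·(1/2)^4 = 1/4).
r to a half first cousin = 1/16 (half first cousins share one grandparent — one path of length 4: r = (1/2)^4 = 1/16).
r to a half-sibling = 1/4 (half-sibs share one parent — one path of length 2: r = (1/2)^2 = 1/4).
r to a first cousin = 1/8 (first cousins share one grandparent pair — two paths of length 4: r = 2·(1/2)^4 = 1/8).
Summing one r·B term per recipient: 1·0.25·0.375 + 2·0.0625·0.305 + 4·0.25·0.194 + 1·0.125·0.359 = 0.37075.
0.37075 < 0.64: the indirect benefit is less than the cost.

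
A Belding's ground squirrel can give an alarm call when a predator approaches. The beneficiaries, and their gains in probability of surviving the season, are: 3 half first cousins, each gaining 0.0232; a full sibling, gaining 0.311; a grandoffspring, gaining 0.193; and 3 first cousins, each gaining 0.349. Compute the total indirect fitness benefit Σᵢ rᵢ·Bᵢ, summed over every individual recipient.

0.338975

r to a half first cousin = 0.0625 (half first cousins share one grandparent — one path of length 4: r = (1/2)^4 = 1/16).
r to a full sibling = 1/2 (full sibs share both parents — two paths of length 2: r = 2·(1/2)^2 = 1/2).
r to a grandoffspring = 0.25 (two parent–offspring links: r = (1/2)^2 = 1/4).
r to a first cousin = 0.125 (first cousins share one grandparent pair — two paths of length 4: r = 2·(1/2)^4 = 1/8).
Summing one r·B term per recipient: 3·0.0625·0.0232 + 1·0.5·0.311 + 1·0.25·0.193 + 3·0.125·0.349 = 0.338975.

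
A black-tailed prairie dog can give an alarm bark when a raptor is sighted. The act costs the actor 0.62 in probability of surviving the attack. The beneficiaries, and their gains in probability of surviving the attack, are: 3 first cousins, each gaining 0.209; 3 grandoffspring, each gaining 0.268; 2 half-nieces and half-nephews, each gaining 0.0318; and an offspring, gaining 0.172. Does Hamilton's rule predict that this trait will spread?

No

Hamilton's rule: the trait is favored when the sum of r·B over every recipient exceeds the actor's cost C.
r to a first cousin = 0.125 (first cousins share one grandparent pair — two paths of length 4: r = 2·(1/2)^4 = 1/8).
r to a grandoffspring = 1/4 (two parent–offspring links: r = (1/2)^2 = 1/4).
r to a half-niece or half-nephew = 0.125 (half-aunt/uncle↔niece/nephew: one path of length 3: r = (1/2)^3 = 1/8).
r to an offspring = 1/2 (one parent–offspring link: r = (1/2)^1 = 1/2).
Summing one r·B term per recipient: 3·0.125·0.209 + 3·0.25·0.268 + 2·0.125·0.0318 + 1·0.5·0.172 = 0.373325.
0.373325 < 0.62: the indirect benefit is less than the cost.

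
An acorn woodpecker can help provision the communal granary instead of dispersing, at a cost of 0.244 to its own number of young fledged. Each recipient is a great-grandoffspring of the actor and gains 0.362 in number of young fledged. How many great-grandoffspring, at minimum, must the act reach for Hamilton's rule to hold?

6

r to a great-grandoffspring = 1/8 (three parent–offspring links: r = (1/2)^3 = 1/8).
Hamilton's rule: n·r·B > C  ⇒  n > C/(r·B) = 0.244/(0.125·0.362) = 5.392.
The smallest integer exceeding 5.392 is 6.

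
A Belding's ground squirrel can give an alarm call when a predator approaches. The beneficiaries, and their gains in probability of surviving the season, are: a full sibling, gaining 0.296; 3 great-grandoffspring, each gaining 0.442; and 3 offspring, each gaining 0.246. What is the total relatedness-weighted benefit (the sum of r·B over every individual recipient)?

r to a full sibling = 0.5 (full sibs share both parents — two paths of length 2: r = 2·(1/2)^2 = 1/2).
r to a great-grandoffspring = 0.125 (three parent–offspring links: r = (1/2)^3 = 1/8).
r to an offspring = 0.5 (one parent–offspring link: r = (1/2)^1 = 1/2).
Summing one r·B term per recipient: 1·0.5·0.296 + 3·0.125·0.442 + 3·0.5·0.246 = 0.68275.

0.68275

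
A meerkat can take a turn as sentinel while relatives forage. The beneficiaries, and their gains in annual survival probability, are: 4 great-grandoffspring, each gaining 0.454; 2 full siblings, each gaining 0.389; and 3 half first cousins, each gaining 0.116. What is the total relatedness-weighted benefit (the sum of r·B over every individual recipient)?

r to a great-grandoffspring = 0.125 (three parent–offspring links: r = (1/2)^3 = 1/8).
r to a full sibling = 0.5 (full sibs share both parents — two paths of length 2: r = 2·(1/2)^2 = 1/2).
r to a half first cousin = 1/16 (half first cousins share one grandparent — one path of length 4: r = (1/2)^4 = 1/16).
Summing one r·B term per recipient: 4·0.125·0.454 + 2·0.5·0.389 + 3·0.0625·0.116 = 0.63775.

0.63775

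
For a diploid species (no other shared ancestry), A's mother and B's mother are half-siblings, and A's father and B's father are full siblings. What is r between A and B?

Wright's path rule: contributions from independent ancestry routes add.
A and B are related in two ways: half first cousins through their mothers (r = 1/16) and first cousins through their fathers (r = 1/8).
r = 1/16 + 1/8 = 0.1875.

0.1875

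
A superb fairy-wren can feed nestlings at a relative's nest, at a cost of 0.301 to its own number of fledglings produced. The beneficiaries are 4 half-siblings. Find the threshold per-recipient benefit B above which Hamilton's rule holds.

0.301

r to a half-sibling = 0.25 (half-sibs share one parent — one path of length 2: r = (1/2)^2 = 1/4).
Hamilton's rule with n recipients of equal r: n·r·B > C, so B > C/(n·r) = 0.301/(4·0.25) = 0.301.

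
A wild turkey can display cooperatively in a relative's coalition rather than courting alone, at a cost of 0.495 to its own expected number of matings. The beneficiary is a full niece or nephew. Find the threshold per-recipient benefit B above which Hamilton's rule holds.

1.98

r to a full niece or nephew = 0.25 (full aunt/uncle↔niece/nephew: two paths of length 3 through the shared grandparent pair: r = 2·(1/2)^3 = 1/4).
Hamilton's rule with n recipients of equal r: n·r·B > C, so B > C/(n·r) = 0.495/(1·0.25) = 1.98.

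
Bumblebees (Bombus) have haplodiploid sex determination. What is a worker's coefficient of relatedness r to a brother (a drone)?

Her haploid brother carries none of their father's genes and a random half of their mother's genome; that half matches the maternal half of her own genome with probability 1/2: r = 1/2 · 1/2 = 1/4.

0.25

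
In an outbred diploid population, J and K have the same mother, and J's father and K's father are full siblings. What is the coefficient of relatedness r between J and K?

0.375

Wright's path rule: contributions from independent ancestry routes add.
J and K are related in two ways: half-sibs through their shared mother (r = 1/4) and first cousins through their fathers (r = 1/8).
r = 1/4 + 1/8 = 3/8 = 0.375.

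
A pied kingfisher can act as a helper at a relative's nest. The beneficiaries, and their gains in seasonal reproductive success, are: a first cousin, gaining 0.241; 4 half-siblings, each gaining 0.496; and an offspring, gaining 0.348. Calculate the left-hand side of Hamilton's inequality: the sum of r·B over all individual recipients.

r to a first cousin = 0.125 (first cousins share one grandparent pair — two paths of length 4: r = 2·(1/2)^4 = 1/8).
r to a half-sibling = 0.25 (half-sibs share one parent — one path of length 2: r = (1/2)^2 = 1/4).
r to an offspring = 1/2 (one parent–offspring link: r = (1/2)^1 = 1/2).
Summing one r·B term per recipient: 1·0.125·0.241 + 4·0.25·0.496 + 1·0.5·0.348 = 0.700125.

0.700125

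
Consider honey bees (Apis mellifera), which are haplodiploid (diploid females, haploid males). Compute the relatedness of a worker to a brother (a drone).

0.25

Her haploid brother carries none of their father's genes and a random half of their mother's genome; that half matches the maternal half of her own genome with probability 1/2: r = 1/2 · 1/2 = 1/4.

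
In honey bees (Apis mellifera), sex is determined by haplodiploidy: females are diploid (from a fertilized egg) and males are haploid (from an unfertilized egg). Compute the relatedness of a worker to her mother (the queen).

0.5

One meiotic link between diploid queen and diploid daughter: r = 1/2.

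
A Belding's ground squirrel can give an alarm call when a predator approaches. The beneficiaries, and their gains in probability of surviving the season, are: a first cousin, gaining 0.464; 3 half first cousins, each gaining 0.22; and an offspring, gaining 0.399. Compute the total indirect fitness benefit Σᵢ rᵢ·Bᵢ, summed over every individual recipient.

r to a first cousin = 1/8 (first cousins share one grandparent pair — two paths of length 4: r = 2·(1/2)^4 = 1/8).
r to a half first cousin = 0.0625 (half first cousins share one grandparent — one path of length 4: r = (1/2)^4 = 1/16).
r to an offspring = 1/2 (one parent–offspring link: r = (1/2)^1 = 1/2).
Summing one r·B term per recipient: 1·0.125·0.464 + 3·0.0625·0.22 + 1·0.5·0.399 = 0.29875.

0.29875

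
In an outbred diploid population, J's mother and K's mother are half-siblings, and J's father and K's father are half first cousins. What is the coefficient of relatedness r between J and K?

0.078125

Independent pedigree routes through distinct common ancestors add.
J and K are related in two ways: half first cousins through their mothers (r = 1/16) and half second cousins through their fathers (r = 1/64).
r = 1/16 + 1/64 = 0.078125.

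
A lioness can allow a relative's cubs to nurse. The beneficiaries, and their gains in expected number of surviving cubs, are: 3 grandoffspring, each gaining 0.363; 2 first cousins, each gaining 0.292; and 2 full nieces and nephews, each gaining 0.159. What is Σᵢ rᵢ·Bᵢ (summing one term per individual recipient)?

r to a grandoffspring = 1/4 (two parent–offspring links: r = (1/2)^2 = 1/4).
r to a first cousin = 0.125 (first cousins share one grandparent pair — two paths of length 4: r = 2·(1/2)^4 = 1/8).
r to a full niece or nephew = 1/4 (full aunt/uncle↔niece/nephew: two paths of length 3 through the shared grandparent pair: r = 2·(1/2)^3 = 1/4).
Summing one r·B term per recipient: 3·0.25·0.363 + 2·0.125·0.292 + 2·0.25·0.159 = 0.42475.

0.42475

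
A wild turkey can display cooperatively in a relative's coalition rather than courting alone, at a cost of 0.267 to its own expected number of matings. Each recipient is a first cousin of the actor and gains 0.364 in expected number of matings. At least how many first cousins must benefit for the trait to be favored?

r to a first cousin = 0.125 (first cousins share one grandparent pair — two paths of length 4: r = 2·(1/2)^4 = 1/8).
Hamilton's rule: n·r·B > C  ⇒  n > C/(r·B) = 0.267/(0.125·0.364) = 5.868.
The smallest integer exceeding 5.868 is 6.

6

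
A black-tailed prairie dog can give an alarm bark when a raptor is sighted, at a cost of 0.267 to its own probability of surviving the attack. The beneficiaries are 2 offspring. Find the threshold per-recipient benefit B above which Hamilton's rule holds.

0.267

r to an offspring = 0.5 (one parent–offspring link: r = (1/2)^1 = 1/2).
Hamilton's rule with n recipients of equal r: n·r·B > C, so B > C/(n·r) = 0.267/(2·0.5) = 0.267.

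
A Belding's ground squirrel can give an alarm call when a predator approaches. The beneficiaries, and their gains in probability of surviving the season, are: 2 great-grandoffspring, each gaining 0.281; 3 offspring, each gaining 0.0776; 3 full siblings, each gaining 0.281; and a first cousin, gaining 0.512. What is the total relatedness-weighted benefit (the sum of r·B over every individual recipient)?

0.67215

r to a great-grandoffspring = 1/8 (three parent–offspring links: r = (1/2)^3 = 1/8).
r to an offspring = 1/2 (one parent–offspring link: r = (1/2)^1 = 1/2).
r to a full sibling = 0.5 (full sibs share both parents — two paths of length 2: r = 2·(1/2)^2 = 1/2).
r to a first cousin = 1/8 (first cousins share one grandparent pair — two paths of length 4: r = 2·(1/2)^4 = 1/8).
Summing one r·B term per recipient: 2·0.125·0.281 + 3·0.5·0.0776 + 3·0.5·0.281 + 1·0.125·0.512 = 0.67215.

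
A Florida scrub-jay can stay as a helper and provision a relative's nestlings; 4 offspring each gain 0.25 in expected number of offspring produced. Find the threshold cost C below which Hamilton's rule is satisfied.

r to an offspring = 1/2 (one parent–offspring link: r = (1/2)^1 = 1/2).
Hamilton's rule: n·r·B > C, so the trait is favored while C < n·r·B = 4·0.5·0.25 = 0.5.

0.5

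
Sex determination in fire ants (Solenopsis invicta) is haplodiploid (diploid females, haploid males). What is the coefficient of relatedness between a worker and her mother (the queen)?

One meiotic link between diploid queen and diploid daughter: r = 1/2.

0.5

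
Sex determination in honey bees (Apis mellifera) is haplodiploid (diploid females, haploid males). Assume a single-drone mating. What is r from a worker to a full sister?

Haplodiploid full sisters inherit their father's entire haploid genome identically (contributing 1/2) and on average half of their mother's contribution (1/2 · 1/2 = 1/4); r = 1/2 + 1/4 = 3/4.

0.75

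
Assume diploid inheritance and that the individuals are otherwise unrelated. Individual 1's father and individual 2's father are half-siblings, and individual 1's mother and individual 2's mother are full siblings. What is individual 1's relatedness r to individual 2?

0.1875

Wright's path rule: contributions from independent ancestry routes add.
Individual 1 and individual 2 are related in two ways: half first cousins through their fathers (r = 1/16) and first cousins through their mothers (r = 1/8).
r = 1/16 + 1/8 = 3/16 = 0.1875.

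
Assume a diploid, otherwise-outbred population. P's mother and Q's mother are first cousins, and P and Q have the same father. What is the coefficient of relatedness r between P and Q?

Independent pedigree routes through distinct common ancestors add.
P and Q are related in two ways: second cousins through their mothers (r = 1/32) and half-sibs through their shared father (r = 1/4).
r = 1/32 + 1/4 = 9/32 = 0.28125.

0.28125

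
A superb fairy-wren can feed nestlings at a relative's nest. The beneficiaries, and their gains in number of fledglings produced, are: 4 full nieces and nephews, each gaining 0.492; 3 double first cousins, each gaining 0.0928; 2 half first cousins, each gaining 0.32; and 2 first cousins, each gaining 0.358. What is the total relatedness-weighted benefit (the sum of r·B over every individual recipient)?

r to a full niece or nephew = 1/4 (full aunt/uncle↔niece/nephew: two paths of length 3 through the shared grandparent pair: r = 2·(1/2)^3 = 1/4).
r to a double first cousin = 0.25 (double first cousins share both grandparent pairs — four paths of length 4: r = 4·(1/2)^4 = 1/4).
r to a half first cousin = 0.0625 (half first cousins share one grandparent — one path of length 4: r = (1/2)^4 = 1/16).
r to a first cousin = 0.125 (first cousins share one grandparent pair — two paths of length 4: r = 2·(1/2)^4 = 1/8).
Summing one r·B term per recipient: 4·0.25·0.492 + 3·0.25·0.0928 + 2·0.0625·0.32 + 2·0.125·0.358 = 0.6911.

0.6911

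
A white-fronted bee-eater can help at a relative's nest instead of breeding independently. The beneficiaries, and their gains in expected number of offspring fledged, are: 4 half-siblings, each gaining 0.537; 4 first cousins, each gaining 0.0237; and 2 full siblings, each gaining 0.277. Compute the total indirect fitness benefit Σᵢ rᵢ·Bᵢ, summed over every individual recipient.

0.82585

r to a half-sibling = 0.25 (half-sibs share one parent — one path of length 2: r = (1/2)^2 = 1/4).
r to a first cousin = 0.125 (first cousins share one grandparent pair — two paths of length 4: r = 2·(1/2)^4 = 1/8).
r to a full sibling = 1/2 (full sibs share both parents — two paths of length 2: r = 2·(1/2)^2 = 1/2).
Summing one r·B term per recipient: 4·0.25·0.537 + 4·0.125·0.0237 + 2·0.5·0.277 = 0.82585.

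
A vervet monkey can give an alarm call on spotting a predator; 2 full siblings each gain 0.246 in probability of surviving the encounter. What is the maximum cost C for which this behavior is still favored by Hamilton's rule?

0.246

r to a full sibling = 1/2 (full sibs share both parents — two paths of length 2: r = 2·(1/2)^2 = 1/2).
Hamilton's rule: n·r·B > C, so the trait is favored while C < n·r·B = 2·0.5·0.246 = 0.246.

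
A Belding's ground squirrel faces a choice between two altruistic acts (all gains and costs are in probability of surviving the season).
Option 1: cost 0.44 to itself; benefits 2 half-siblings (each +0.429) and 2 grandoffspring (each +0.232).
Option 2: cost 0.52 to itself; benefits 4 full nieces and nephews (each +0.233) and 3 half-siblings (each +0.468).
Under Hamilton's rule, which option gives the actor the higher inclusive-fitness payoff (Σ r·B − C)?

Option 1: r to a half-sibling = 0.25.
Option 1: r to a grandoffspring = 0.25.
Option 1: Σ r·B − C = (2·0.25·0.429 + 2·0.25·0.232) − 0.44 = -0.1095.
Option 2: r to a full niece or nephew = 0.25.
Option 2: r to a half-sibling = 0.25.
Option 2: Σ r·B − C = (4·0.25·0.233 + 3·0.25·0.468) − 0.52 = 0.064.
Option 2 has the higher net inclusive-fitness payoff.

Option 2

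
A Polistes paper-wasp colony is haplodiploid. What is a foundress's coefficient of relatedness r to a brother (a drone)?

Her haploid brother carries none of their father's genes and a random half of their mother's genome; that half matches the maternal half of her own genome with probability 1/2: r = 1/2 · 1/2 = 1/4.

0.25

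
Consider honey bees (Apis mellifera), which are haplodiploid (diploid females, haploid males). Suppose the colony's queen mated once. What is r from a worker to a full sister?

0.75

Haplodiploid full sisters inherit their father's entire haploid genome identically (contributing 1/2) and on average half of their mother's contribution (1/2 · 1/2 = 1/4); r = 1/2 + 1/4 = 3/4.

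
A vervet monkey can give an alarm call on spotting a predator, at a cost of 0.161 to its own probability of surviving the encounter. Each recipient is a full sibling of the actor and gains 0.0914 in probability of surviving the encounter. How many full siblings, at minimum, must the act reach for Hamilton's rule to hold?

r to a full sibling = 1/2 (full sibs share both parents — two paths of length 2: r = 2·(1/2)^2 = 1/2).
Hamilton's rule: n·r·B > C  ⇒  n > C/(r·B) = 0.161/(0.5·0.0914) = 3.523.
The smallest integer exceeding 3.523 is 4.

4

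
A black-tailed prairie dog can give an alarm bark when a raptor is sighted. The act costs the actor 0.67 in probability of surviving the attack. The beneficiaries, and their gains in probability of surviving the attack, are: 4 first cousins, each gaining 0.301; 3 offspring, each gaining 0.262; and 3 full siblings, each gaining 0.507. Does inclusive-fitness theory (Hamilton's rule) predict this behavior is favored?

Hamilton's rule: the trait is favored when the sum of r·B over every recipient exceeds the actor's cost C.
r to a first cousin = 0.125 (first cousins share one grandparent pair — two paths of length 4: r = 2·(1/2)^4 = 1/8).
r to an offspring = 0.5 (one parent–offspring link: r = (1/2)^1 = 1/2).
r to a full sibling = 1/2 (full sibs share both parents — two paths of length 2: r = 2·(1/2)^2 = 1/2).
Summing one r·B term per recipient: 4·0.125·0.301 + 3·0.5·0.262 + 3·0.5·0.507 = 1.304.
1.304 > 0.67: the indirect benefit exceeds the cost.

Yes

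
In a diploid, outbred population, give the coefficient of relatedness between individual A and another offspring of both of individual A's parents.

0.5

Each parent–offspring link contributes a factor of 1/2, and independent paths through distinct common ancestors add.
Full sibs share both parents — two paths of length 2: r = 2·(1/2)^2 = 1/2.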